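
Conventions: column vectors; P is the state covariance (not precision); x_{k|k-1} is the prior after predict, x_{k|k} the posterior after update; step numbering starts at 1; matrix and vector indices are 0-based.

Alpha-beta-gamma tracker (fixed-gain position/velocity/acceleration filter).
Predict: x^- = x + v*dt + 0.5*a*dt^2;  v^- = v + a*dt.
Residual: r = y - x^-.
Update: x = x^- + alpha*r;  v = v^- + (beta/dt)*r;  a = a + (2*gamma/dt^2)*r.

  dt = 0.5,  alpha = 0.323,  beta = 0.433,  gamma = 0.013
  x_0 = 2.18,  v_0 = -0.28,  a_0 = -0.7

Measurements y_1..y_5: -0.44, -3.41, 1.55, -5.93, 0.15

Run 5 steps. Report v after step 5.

step 1: x_pred=1.9525  r=-2.3925  x^+=1.1797  v^+=-2.7019  a^+=-0.9488
step 2: x_pred=-0.2898  r=-3.1202  x^+=-1.2976  v^+=-5.8784  a^+=-1.2733
step 3: x_pred=-4.3960  r=5.9460  x^+=-2.4754  v^+=-1.3658  a^+=-0.6549
step 4: x_pred=-3.2402  r=-2.6898  x^+=-4.1090  v^+=-4.0226  a^+=-0.9347
step 5: x_pred=-6.2372  r=6.3872  x^+=-4.1741  v^+=1.0413  a^+=-0.2704

v_post = 1.0413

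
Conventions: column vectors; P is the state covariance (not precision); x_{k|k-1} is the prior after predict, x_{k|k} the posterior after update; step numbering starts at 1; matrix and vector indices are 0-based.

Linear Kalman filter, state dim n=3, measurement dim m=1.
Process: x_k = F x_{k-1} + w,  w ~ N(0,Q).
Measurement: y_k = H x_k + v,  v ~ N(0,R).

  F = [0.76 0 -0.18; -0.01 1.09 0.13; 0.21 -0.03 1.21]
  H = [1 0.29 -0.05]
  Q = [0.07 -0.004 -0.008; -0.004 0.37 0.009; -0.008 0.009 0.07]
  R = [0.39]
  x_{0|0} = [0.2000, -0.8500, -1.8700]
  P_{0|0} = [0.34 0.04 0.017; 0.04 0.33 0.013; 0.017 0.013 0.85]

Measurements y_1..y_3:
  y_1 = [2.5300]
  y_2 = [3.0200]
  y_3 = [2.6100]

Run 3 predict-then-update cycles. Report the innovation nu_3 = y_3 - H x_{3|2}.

innov = [0.5078]

step 1: x^-=[0.4886, -1.1716, -2.1952]  P^-=[0.2893 0.0058 -0.1247; 0.0058 0.7792 0.1577; -0.1247 0.1577 1.3370]  S=[0.7594]  K=[0.3913; 0.2948; -0.1920]  nu=[2.2714]  x^+=[1.3775, -0.5019, -2.6314]  P^+=[0.1730 -0.0818 -0.0676; -0.0818 0.7132 0.2007; -0.0676 0.2007 1.3090]
step 2: x^-=[1.5205, -0.9029, -2.8796]  P^-=[0.2308 -0.1499 -0.3222; -0.1499 1.2984 0.4354; -0.3222 0.4354 1.9468]  S=[0.6675]  K=[0.3048; 0.3069; -0.4393]  nu=[1.6173]  x^+=[2.0135, -0.4066, -3.5902]  P^+=[0.1688 -0.2123 -0.2328; -0.2123 1.2355 0.5254; -0.2328 0.5254 1.8180]
step 3: x^-=[2.1765, -0.9300, -3.9091]  P^-=[0.2901 -0.3502 -0.5746; -0.3502 2.0228 0.8929; -0.5746 0.8929 2.5865]  S=[0.6851]  K=[0.3171; 0.2798; -0.6495]  nu=[0.5078]  x^+=[2.3375, -0.7879, -4.2389]  P^+=[0.2212 -0.4110 -0.4335; -0.4110 1.9691 1.0174; -0.4335 1.0174 2.2974]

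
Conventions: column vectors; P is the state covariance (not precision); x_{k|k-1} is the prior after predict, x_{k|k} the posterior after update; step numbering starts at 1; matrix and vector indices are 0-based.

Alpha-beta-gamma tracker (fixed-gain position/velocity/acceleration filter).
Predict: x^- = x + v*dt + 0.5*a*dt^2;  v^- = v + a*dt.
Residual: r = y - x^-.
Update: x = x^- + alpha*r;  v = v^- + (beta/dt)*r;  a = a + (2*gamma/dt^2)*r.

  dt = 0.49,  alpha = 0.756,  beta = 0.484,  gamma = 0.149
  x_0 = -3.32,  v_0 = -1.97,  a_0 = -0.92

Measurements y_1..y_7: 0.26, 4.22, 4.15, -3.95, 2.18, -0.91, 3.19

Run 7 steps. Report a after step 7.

step 1: x_pred=-4.3957  r=4.6557  x^+=-0.8760  v^+=2.1779  a^+=4.8585
step 2: x_pred=0.7744  r=3.4456  x^+=3.3793  v^+=7.9620  a^+=9.1349
step 3: x_pred=8.3773  r=-4.2273  x^+=5.1815  v^+=8.2625  a^+=3.8882
step 4: x_pred=9.6969  r=-13.6469  x^+=-0.6202  v^+=-3.3120  a^+=-13.0496
step 5: x_pred=-3.8096  r=5.9896  x^+=0.7185  v^+=-3.7900  a^+=-5.6155
step 6: x_pred=-1.8127  r=0.9027  x^+=-1.1303  v^+=-5.6500  a^+=-4.4951
step 7: x_pred=-4.4384  r=7.6284  x^+=1.3287  v^+=-0.3176  a^+=4.9728

a_post = 4.9728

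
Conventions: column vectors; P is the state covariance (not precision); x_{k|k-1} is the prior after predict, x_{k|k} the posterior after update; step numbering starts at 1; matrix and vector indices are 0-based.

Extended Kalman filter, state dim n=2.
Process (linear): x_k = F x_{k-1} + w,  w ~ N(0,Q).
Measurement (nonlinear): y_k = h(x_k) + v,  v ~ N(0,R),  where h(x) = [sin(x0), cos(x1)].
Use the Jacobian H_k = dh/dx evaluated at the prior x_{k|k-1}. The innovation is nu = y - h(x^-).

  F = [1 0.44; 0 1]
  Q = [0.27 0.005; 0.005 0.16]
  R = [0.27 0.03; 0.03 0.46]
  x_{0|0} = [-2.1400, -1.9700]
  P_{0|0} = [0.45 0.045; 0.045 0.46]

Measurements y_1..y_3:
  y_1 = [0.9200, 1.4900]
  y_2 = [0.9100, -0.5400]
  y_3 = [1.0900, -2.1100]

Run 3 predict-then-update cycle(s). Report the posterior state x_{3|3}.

step 1: x^-=[-3.0068, -1.9700]  P^-=[0.8487 0.2524; 0.2524 0.6200]  H_jac=[-0.9909 0.0000; 0.0000 0.9214]  S=[1.1033 -0.2004; -0.2004 0.9863]  K=[-0.7469 0.0840; -0.1261 0.5535]  nu=[1.0544, 1.8787]  x^+=[-3.6366, -1.0631]  P^+=[0.2010 0.0176; 0.0176 0.2722]
step 2: x^-=[-4.1043, -1.0631]  P^-=[0.5392 0.1424; 0.1424 0.4322]  H_jac=[-0.5713 0.0000; 0.0000 0.8739]  S=[0.4460 -0.0411; -0.0411 0.7901]  K=[-0.6794 0.1222; -0.1390 0.4709]  nu=[0.0892, -1.0262]  x^+=[-4.2903, -1.5587]  P^+=[0.3147 0.0410; 0.0410 0.2431]
step 3: x^-=[-4.9761, -1.5587]  P^-=[0.6678 0.1529; 0.1529 0.4031]  H_jac=[0.2607 0.0000; 0.0000 0.9999]  S=[0.3154 0.0699; 0.0699 0.8630]  K=[0.5222 0.1349; 0.0234 0.4651]  nu=[0.1246, -2.1221]  x^+=[-5.1974, -2.5428]  P^+=[0.5563 0.0777; 0.0777 0.2147]

x_post = [-5.1974, -2.5428]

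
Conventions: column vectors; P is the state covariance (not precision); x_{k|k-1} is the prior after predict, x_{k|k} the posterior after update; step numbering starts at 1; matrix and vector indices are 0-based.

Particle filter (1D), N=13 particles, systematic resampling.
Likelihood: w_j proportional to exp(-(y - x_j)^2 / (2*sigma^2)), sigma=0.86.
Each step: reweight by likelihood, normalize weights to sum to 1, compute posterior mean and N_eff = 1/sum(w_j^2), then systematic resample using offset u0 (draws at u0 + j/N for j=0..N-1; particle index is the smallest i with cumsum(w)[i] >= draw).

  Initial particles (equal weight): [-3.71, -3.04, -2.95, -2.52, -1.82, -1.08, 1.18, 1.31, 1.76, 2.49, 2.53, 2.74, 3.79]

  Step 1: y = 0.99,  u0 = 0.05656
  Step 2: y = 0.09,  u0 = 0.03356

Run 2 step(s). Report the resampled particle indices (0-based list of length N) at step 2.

resampled_idx = [0, 0, 1, 2, 2, 3, 4, 4, 5, 6, 7, 8, 10]

step 1: w=[0.0000, 0.0000, 0.0000, 0.0001, 0.0015, 0.0173, 0.3059, 0.2925, 0.2100, 0.0685, 0.0631, 0.0395, 0.0016]  mean=1.5365  Neff=4.2774  idx=[6, 6, 6, 6, 7, 7, 7, 7, 8, 8, 8, 10, 11]
step 2: w=[0.1199, 0.1199, 0.1199, 0.1199, 0.0979, 0.0979, 0.0979, 0.0979, 0.0406, 0.0406, 0.0406, 0.0048, 0.0023]  mean=1.3117  Neff=9.9221  idx=[0, 0, 1, 2, 2, 3, 4, 4, 5, 6, 7, 8, 10]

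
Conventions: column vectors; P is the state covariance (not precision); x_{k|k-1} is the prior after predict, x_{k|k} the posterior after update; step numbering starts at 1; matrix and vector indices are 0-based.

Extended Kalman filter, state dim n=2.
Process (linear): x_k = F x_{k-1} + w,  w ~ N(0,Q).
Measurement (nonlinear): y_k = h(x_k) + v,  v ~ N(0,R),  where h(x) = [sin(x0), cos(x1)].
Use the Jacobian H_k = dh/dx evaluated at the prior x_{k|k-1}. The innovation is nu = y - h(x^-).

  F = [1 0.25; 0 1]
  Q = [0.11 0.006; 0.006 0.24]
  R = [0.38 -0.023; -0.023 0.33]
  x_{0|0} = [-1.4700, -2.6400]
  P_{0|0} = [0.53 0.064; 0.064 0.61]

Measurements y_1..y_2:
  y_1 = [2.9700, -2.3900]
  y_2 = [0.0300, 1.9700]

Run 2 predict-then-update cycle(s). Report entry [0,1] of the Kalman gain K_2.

step 1: x^-=[-2.1300, -2.6400]  P^-=[0.7101 0.2225; 0.2225 0.8500]  H_jac=[-0.5305 0.0000; 0.0000 0.4808]  S=[0.5799 -0.0798; -0.0798 0.5265]  K=[-0.6350 0.1070; -0.0989 0.7613]  nu=[3.8177, -1.5132]  x^+=[-4.7160, -4.1693]  P^+=[0.4595 0.1038; 0.1038 0.5272]
step 2: x^-=[-5.7584, -4.1693]  P^-=[0.6543 0.2416; 0.2416 0.7672]  H_jac=[0.8654 0.0000; 0.0000 -0.8561]  S=[0.8701 -0.2020; -0.2020 0.8923]  K=[0.6301 -0.0892; 0.0733 -0.7195]  nu=[-0.4710, 2.4867]  x^+=[-6.2769, -5.9930]  P^+=[0.2791 0.0513; 0.0513 0.2793]

K[0,1] = -0.0892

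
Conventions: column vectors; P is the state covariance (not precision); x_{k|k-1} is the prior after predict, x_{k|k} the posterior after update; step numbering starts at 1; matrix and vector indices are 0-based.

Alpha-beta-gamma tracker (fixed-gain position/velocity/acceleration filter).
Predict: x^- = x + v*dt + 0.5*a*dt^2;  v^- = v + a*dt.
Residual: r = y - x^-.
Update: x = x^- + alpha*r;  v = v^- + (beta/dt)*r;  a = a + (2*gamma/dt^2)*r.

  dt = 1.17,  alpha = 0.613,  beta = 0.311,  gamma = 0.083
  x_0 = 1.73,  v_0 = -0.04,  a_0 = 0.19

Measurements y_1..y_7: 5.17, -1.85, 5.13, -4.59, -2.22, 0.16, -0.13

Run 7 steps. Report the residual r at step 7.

step 1: x_pred=1.8132  r=3.3568  x^+=3.8709  v^+=1.0746  a^+=0.5971
step 2: x_pred=5.5368  r=-7.3868  x^+=1.0087  v^+=-0.1904  a^+=-0.2987
step 3: x_pred=0.5815  r=4.5485  x^+=3.3697  v^+=0.6692  a^+=0.2529
step 4: x_pred=4.3257  r=-8.9157  x^+=-1.1396  v^+=-1.4049  a^+=-0.8283
step 5: x_pred=-3.3503  r=1.1303  x^+=-2.6574  v^+=-2.0736  a^+=-0.6912
step 6: x_pred=-5.5566  r=5.7166  x^+=-2.0523  v^+=-1.3628  a^+=0.0020
step 7: x_pred=-3.6454  r=3.5154  x^+=-1.4905  v^+=-0.4260  a^+=0.4283

resid = 3.5154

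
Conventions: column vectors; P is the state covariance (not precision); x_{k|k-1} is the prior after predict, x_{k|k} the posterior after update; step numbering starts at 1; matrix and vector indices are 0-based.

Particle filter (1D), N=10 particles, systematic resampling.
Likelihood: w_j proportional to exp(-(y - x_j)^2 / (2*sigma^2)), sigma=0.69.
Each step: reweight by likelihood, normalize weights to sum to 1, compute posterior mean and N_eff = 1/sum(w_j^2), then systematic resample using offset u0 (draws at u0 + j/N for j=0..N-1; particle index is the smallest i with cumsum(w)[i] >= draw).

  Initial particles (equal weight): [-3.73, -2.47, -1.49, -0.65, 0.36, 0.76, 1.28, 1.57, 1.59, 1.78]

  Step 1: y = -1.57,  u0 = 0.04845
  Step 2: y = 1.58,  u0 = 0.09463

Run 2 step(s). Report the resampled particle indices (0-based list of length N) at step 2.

step 1: w=[0.0040, 0.2293, 0.5333, 0.2207, 0.0107, 0.0018, 0.0001, 0.0000, 0.0000, 0.0000]  mean=-1.5140  Neff=2.5918  idx=[1, 1, 2, 2, 2, 2, 2, 2, 3, 3]
step 2: w=[0.0000, 0.0000, 0.0045, 0.0045, 0.0045, 0.0045, 0.0045, 0.0045, 0.4864, 0.4864]  mean=-0.6729  Neff=2.1129  idx=[8, 8, 8, 8, 8, 9, 9, 9, 9, 9]

resampled_idx = [8, 8, 8, 8, 8, 9, 9, 9, 9, 9]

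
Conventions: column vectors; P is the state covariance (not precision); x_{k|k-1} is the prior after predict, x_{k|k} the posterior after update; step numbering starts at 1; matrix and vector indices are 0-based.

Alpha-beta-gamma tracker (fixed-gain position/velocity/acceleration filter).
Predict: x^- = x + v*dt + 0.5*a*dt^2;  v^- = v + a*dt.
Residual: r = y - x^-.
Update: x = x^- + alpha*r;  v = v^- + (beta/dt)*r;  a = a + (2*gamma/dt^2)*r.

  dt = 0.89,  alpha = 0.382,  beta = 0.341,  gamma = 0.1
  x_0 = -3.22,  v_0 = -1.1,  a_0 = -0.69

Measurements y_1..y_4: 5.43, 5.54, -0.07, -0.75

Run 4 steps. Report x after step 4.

step 1: x_pred=-4.4723  r=9.9023  x^+=-0.6896  v^+=2.0799  a^+=1.8103
step 2: x_pred=1.8785  r=3.6615  x^+=3.2772  v^+=5.0939  a^+=2.7348
step 3: x_pred=8.8939  r=-8.9639  x^+=5.4697  v^+=4.0934  a^+=0.4714
step 4: x_pred=9.2995  r=-10.0495  x^+=5.4606  v^+=0.6626  a^+=-2.0660

x_post = 5.4606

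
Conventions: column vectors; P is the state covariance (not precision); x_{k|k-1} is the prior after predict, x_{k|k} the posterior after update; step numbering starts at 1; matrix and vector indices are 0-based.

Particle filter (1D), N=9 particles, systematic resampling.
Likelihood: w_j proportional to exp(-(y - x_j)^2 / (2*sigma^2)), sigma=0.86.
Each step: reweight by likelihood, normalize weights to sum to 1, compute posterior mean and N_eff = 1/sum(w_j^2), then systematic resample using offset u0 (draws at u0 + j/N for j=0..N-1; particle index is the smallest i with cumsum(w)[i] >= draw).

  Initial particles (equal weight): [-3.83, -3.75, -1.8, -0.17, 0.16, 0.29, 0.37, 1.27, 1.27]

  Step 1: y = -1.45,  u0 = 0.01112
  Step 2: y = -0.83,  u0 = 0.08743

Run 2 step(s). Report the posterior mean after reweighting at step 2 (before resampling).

post_mean = -0.8492

step 1: w=[0.0126, 0.0162, 0.5342, 0.1917, 0.1006, 0.0750, 0.0618, 0.0039, 0.0039]  mean=-1.0328  Neff=2.9224  idx=[0, 2, 2, 2, 2, 3, 3, 4, 5]
step 2: w=[0.0005, 0.1163, 0.1163, 0.1163, 0.1163, 0.1636, 0.1636, 0.1132, 0.0941]  mean=-0.8492  Neff=7.7365  idx=[1, 2, 3, 4, 5, 6, 6, 7, 8]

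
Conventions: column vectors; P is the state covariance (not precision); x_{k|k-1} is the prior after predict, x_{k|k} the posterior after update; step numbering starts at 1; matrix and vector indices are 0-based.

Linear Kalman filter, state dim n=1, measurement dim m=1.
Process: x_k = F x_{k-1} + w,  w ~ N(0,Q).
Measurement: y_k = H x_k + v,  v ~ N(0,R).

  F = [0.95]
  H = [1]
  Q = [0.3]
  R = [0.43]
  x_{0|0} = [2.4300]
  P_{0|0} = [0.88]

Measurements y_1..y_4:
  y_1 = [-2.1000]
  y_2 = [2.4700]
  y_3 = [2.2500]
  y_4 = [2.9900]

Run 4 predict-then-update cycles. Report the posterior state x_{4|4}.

x_post = [2.3600]

step 1: x^-=[2.3085]  P^-=[1.0942]  S=[1.5242]  K=[0.7179]  nu=[-4.4085]  x^+=[-0.8563]  P^+=[0.3087]
step 2: x^-=[-0.8135]  P^-=[0.5786]  S=[1.0086]  K=[0.5737]  nu=[3.2835]  x^+=[1.0701]  P^+=[0.2467]
step 3: x^-=[1.0166]  P^-=[0.5226]  S=[0.9526]  K=[0.5486]  nu=[1.2334]  x^+=[1.6933]  P^+=[0.2359]
step 4: x^-=[1.6086]  P^-=[0.5129]  S=[0.9429]  K=[0.5440]  nu=[1.3814]  x^+=[2.3600]  P^+=[0.2339]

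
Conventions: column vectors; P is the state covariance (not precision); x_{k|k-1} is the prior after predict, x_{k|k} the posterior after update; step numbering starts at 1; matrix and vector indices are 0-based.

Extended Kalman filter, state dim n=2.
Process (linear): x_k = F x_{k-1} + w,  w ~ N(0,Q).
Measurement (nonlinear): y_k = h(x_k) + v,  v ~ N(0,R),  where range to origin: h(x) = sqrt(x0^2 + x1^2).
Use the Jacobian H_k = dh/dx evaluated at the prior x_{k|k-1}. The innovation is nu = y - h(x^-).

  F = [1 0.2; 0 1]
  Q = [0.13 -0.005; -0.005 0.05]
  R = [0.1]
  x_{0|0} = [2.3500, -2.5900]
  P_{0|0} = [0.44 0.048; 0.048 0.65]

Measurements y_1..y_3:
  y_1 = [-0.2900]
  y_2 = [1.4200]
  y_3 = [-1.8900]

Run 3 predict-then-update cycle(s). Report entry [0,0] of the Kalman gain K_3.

K[0,0] = 0.6500

step 1: x^-=[1.8320, -2.5900]  P^-=[0.6152 0.1730; 0.1730 0.7000]  H_jac=[0.5775 -0.8164]  S=[0.6086]  K=[0.3517; -0.7749]  nu=[-3.4624]  x^+=[0.6144, 0.0929]  P^+=[0.5399 0.3388; 0.3388 0.3346]
step 2: x^-=[0.6330, 0.0929]  P^-=[0.8189 0.4008; 0.4008 0.3846]  H_jac=[0.9894 0.1453]  S=[1.0249]  K=[0.8473; 0.4414]  nu=[0.7803]  x^+=[1.2941, 0.4373]  P^+=[0.0831 0.0175; 0.0175 0.1849]
step 3: x^-=[1.3815, 0.4373]  P^-=[0.2275 0.0494; 0.0494 0.2349]  H_jac=[0.9534 0.3018]  S=[0.3566]  K=[0.6500; 0.3310]  nu=[-3.3391]  x^+=[-0.7888, -0.6680]  P^+=[0.0768 -0.0273; -0.0273 0.1958]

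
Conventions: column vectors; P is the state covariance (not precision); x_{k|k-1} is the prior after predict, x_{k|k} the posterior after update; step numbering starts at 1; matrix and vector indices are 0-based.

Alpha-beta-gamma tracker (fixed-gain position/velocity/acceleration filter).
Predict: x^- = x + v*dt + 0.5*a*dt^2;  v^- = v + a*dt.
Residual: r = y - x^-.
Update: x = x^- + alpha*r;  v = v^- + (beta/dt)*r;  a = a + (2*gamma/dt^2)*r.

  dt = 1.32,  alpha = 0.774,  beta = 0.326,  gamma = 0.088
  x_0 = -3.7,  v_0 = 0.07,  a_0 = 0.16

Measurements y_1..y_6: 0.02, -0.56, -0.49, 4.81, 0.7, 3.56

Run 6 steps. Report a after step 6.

a_post = -0.2346

step 1: x_pred=-3.4682  r=3.4882  x^+=-0.7683  v^+=1.1427  a^+=0.5123
step 2: x_pred=1.1864  r=-1.7464  x^+=-0.1653  v^+=1.3877  a^+=0.3359
step 3: x_pred=1.9591  r=-2.4491  x^+=0.0635  v^+=1.2263  a^+=0.0886
step 4: x_pred=1.7593  r=3.0507  x^+=4.1205  v^+=2.0966  a^+=0.3967
step 5: x_pred=7.2337  r=-6.5337  x^+=2.1766  v^+=1.0066  a^+=-0.2633
step 6: x_pred=3.2760  r=0.2840  x^+=3.4958  v^+=0.7293  a^+=-0.2346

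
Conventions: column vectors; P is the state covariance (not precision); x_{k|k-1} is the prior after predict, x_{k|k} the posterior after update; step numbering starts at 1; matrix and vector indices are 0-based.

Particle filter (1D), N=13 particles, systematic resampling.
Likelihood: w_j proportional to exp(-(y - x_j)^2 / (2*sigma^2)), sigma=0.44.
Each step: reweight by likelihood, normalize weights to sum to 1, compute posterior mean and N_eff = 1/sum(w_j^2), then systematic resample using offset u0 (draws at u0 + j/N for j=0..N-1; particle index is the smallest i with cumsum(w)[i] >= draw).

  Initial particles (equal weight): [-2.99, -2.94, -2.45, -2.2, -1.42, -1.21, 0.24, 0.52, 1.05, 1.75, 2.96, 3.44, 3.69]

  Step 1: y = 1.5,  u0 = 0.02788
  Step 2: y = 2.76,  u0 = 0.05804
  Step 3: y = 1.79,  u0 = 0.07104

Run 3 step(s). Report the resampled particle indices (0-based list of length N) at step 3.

resampled_idx = [0, 1, 2, 3, 4, 5, 6, 7, 8, 9, 10, 11, 12]

step 1: w=[0.0000, 0.0000, 0.0000, 0.0000, 0.0000, 0.0000, 0.0107, 0.0541, 0.3829, 0.5497, 0.0026, 0.0000, 0.0000]  mean=1.4026  Neff=2.2135  idx=[7, 8, 8, 8, 8, 8, 9, 9, 9, 9, 9, 9, 9]
step 2: w=[0.0000, 0.0010, 0.0010, 0.0010, 0.0010, 0.0010, 0.1421, 0.1421, 0.1421, 0.1421, 0.1421, 0.1421, 0.1421]  mean=1.7464  Neff=7.0732  idx=[6, 6, 7, 7, 8, 9, 9, 10, 10, 11, 11, 12, 12]
step 3: w=[0.0769, 0.0769, 0.0769, 0.0769, 0.0769, 0.0769, 0.0769, 0.0769, 0.0769, 0.0769, 0.0769, 0.0769, 0.0769]  mean=1.7500  Neff=13.0000  idx=[0, 1, 2, 3, 4, 5, 6, 7, 8, 9, 10, 11, 12]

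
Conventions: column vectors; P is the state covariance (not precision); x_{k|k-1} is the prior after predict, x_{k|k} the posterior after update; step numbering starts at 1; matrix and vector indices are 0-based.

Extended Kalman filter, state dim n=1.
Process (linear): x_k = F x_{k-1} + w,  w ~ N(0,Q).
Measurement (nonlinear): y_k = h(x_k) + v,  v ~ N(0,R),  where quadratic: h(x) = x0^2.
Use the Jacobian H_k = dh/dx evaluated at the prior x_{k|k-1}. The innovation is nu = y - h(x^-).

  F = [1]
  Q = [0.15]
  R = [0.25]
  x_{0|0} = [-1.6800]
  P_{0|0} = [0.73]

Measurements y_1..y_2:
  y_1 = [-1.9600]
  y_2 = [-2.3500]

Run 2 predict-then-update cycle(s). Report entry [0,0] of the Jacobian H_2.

H_jac[0,0] = -0.5832

step 1: x^-=[-1.6800]  P^-=[0.8800]  H_jac=[-3.3600]  S=[10.1848]  K=[-0.2903]  nu=[-4.7824]  x^+=[-0.2916]  P^+=[0.0216]
step 2: x^-=[-0.2916]  P^-=[0.1716]  H_jac=[-0.5832]  S=[0.3084]  K=[-0.3245]  nu=[-2.4350]  x^+=[0.4987]  P^+=[0.1391]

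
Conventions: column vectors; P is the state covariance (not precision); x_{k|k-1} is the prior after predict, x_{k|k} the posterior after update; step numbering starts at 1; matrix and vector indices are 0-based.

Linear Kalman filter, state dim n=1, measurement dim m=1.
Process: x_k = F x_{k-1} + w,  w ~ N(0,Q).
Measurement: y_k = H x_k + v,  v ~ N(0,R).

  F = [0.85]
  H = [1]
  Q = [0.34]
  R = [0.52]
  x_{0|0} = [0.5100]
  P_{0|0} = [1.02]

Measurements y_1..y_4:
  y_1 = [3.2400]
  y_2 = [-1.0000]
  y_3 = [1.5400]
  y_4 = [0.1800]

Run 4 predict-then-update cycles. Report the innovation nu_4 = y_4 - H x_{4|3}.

step 1: x^-=[0.4335]  P^-=[1.0770]  S=[1.5970]  K=[0.6744]  nu=[2.8065]  x^+=[2.3261]  P^+=[0.3507]
step 2: x^-=[1.9772]  P^-=[0.5934]  S=[1.1134]  K=[0.5329]  nu=[-2.9772]  x^+=[0.3905]  P^+=[0.2771]
step 3: x^-=[0.3319]  P^-=[0.5402]  S=[1.0602]  K=[0.5095]  nu=[1.2081]  x^+=[0.9475]  P^+=[0.2650]
step 4: x^-=[0.8054]  P^-=[0.5314]  S=[1.0514]  K=[0.5054]  nu=[-0.6254]  x^+=[0.4893]  P^+=[0.2628]

innov = [-0.6254]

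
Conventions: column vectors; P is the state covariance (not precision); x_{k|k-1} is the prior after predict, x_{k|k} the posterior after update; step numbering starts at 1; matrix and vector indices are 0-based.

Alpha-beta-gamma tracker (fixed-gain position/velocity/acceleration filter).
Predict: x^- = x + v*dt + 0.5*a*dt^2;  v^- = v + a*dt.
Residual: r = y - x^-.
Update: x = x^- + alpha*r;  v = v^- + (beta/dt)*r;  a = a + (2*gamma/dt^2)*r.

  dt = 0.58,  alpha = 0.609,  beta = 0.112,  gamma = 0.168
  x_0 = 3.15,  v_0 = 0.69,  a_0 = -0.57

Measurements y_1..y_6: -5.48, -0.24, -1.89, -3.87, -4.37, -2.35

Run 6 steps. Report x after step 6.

x_post = -4.4429

step 1: x_pred=3.4543  r=-8.9343  x^+=-1.9867  v^+=-1.3658  a^+=-9.4937
step 2: x_pred=-4.3757  r=4.1357  x^+=-1.8571  v^+=-6.0736  a^+=-5.3629
step 3: x_pred=-6.2818  r=4.3918  x^+=-3.6072  v^+=-8.3360  a^+=-0.9764
step 4: x_pred=-8.6063  r=4.7363  x^+=-5.7219  v^+=-7.9877  a^+=3.7543
step 5: x_pred=-9.7233  r=5.3533  x^+=-6.4631  v^+=-4.7765  a^+=9.1012
step 6: x_pred=-7.7027  r=5.3527  x^+=-4.4429  v^+=1.5359  a^+=14.4475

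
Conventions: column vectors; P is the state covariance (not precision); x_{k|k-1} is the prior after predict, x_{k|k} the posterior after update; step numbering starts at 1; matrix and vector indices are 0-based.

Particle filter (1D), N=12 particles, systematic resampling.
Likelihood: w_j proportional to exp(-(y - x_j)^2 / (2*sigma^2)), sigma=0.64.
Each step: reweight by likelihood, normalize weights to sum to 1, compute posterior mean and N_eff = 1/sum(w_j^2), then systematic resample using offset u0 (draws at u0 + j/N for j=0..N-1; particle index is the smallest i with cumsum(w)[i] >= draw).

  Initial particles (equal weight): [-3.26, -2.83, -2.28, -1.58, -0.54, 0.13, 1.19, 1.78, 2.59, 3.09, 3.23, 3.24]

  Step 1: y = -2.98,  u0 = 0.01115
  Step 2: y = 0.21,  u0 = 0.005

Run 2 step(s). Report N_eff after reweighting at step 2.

step 1: w=[0.3601, 0.3855, 0.2179, 0.0362, 0.0003, 0.0000, 0.0000, 0.0000, 0.0000, 0.0000, 0.0000, 0.0000]  mean=-2.8191  Neff=3.0573  idx=[0, 0, 0, 0, 0, 1, 1, 1, 1, 2, 2, 2]
step 2: w=[0.0003, 0.0003, 0.0003, 0.0003, 0.0003, 0.0079, 0.0079, 0.0079, 0.0079, 0.3224, 0.3224, 0.3224]  mean=-2.2986  Neff=3.2042  idx=[5, 9, 9, 9, 9, 10, 10, 10, 10, 11, 11, 11]

N_eff = 3.2042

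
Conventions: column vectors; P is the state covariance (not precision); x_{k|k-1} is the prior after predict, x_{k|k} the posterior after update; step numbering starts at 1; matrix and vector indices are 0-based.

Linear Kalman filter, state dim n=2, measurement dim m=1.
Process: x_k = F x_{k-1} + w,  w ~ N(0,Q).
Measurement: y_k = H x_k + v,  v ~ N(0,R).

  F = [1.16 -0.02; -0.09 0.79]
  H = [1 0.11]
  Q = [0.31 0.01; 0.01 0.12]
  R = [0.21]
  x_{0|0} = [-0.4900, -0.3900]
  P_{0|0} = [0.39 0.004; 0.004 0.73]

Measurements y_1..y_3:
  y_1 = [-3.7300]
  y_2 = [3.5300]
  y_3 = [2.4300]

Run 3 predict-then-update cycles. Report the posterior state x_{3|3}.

x_post = [2.2733, -0.2800]

step 1: x^-=[-0.5606, -0.2640]  P^-=[0.8349 -0.0386; -0.0386 0.5782]  S=[1.0434]  K=[0.7961; 0.0240]  nu=[-3.1404]  x^+=[-3.0606, -0.3393]  P^+=[0.1736 -0.0585; -0.0585 0.5776]
step 2: x^-=[-3.5435, 0.0074]  P^-=[0.5466 -0.0710; -0.0710 0.4902]  S=[0.7469]  K=[0.7213; -0.0228]  nu=[7.0727]  x^+=[1.5583, -0.1540]  P^+=[0.1579 -0.0587; -0.0587 0.4898]
step 3: x^-=[1.8107, -0.2619]  P^-=[0.5254 -0.0681; -0.0681 0.4353]  S=[0.7257]  K=[0.7137; -0.0279]  nu=[0.6481]  x^+=[2.2733, -0.2800]  P^+=[0.1558 -0.0537; -0.0537 0.4347]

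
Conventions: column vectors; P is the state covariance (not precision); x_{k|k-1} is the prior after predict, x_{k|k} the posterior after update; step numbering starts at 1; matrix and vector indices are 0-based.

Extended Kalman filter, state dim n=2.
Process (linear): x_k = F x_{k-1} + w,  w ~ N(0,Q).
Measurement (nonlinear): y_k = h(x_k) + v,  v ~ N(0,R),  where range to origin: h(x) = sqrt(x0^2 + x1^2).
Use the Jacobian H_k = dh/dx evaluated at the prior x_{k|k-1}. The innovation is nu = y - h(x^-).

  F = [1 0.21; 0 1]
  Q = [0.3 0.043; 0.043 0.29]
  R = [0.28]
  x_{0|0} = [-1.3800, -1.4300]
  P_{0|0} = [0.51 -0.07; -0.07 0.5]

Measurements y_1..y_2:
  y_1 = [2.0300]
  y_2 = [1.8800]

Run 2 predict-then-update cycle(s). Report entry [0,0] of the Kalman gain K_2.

step 1: x^-=[-1.6803, -1.4300]  P^-=[0.8027 0.0780; 0.0780 0.7900]  H_jac=[-0.7615 -0.6481]  S=[1.1543]  K=[-0.5733; -0.4950]  nu=[-0.1764]  x^+=[-1.5792, -1.3427]  P^+=[0.4232 -0.2496; -0.2496 0.5071]
step 2: x^-=[-1.8611, -1.3427]  P^-=[0.6407 -0.1001; -0.1001 0.7971]  H_jac=[-0.8110 -0.5851]  S=[0.8793]  K=[-0.5244; -0.4381]  nu=[-0.4149]  x^+=[-1.6436, -1.1609]  P^+=[0.3990 -0.3021; -0.3021 0.6284]

K[0,0] = -0.5244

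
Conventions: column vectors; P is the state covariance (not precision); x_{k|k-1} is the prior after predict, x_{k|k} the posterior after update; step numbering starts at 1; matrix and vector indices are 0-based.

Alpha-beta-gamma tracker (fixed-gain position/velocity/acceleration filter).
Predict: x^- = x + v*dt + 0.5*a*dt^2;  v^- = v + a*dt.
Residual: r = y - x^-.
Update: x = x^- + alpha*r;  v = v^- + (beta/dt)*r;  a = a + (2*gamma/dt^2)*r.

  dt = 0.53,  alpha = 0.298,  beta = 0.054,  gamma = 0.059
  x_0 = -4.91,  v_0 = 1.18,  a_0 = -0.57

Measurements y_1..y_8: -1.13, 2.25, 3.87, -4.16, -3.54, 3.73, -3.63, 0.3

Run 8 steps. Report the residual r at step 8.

resid = -2.3052

step 1: x_pred=-4.3647  r=3.2347  x^+=-3.4007  v^+=1.2075  a^+=0.7888
step 2: x_pred=-2.6500  r=4.9000  x^+=-1.1898  v^+=2.1248  a^+=2.8472
step 3: x_pred=0.3362  r=3.5338  x^+=1.3893  v^+=3.9938  a^+=4.3316
step 4: x_pred=4.1144  r=-8.2744  x^+=1.6486  v^+=5.4466  a^+=0.8557
step 5: x_pred=4.6555  r=-8.1955  x^+=2.2132  v^+=5.0651  a^+=-2.5870
step 6: x_pred=4.5344  r=-0.8044  x^+=4.2947  v^+=3.6120  a^+=-2.9249
step 7: x_pred=5.7982  r=-9.4282  x^+=2.9886  v^+=1.1012  a^+=-6.8855
step 8: x_pred=2.6052  r=-2.3052  x^+=1.9182  v^+=-2.7830  a^+=-7.8539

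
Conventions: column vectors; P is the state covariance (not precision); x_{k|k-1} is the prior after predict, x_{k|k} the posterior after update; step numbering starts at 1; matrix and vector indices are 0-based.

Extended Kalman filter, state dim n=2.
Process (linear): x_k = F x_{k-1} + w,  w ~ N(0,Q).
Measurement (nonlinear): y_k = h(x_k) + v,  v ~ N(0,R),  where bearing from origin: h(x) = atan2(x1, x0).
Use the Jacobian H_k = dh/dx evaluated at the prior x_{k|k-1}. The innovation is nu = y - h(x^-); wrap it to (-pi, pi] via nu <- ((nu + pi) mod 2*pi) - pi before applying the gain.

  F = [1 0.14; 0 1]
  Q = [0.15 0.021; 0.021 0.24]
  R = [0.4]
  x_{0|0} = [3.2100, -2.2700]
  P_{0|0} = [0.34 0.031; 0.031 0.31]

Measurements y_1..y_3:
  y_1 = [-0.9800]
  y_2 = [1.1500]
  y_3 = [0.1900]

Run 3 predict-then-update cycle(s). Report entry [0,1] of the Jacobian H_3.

step 1: x^-=[2.8922, -2.2700]  P^-=[0.5048 0.0954; 0.0954 0.5500]  H_jac=[0.1679 0.2140]  S=[0.4463]  K=[0.2357; 0.2996]  nu=[-0.3146]  x^+=[2.8181, -2.3642]  P^+=[0.4800 0.0639; 0.0639 0.5099]
step 2: x^-=[2.4871, -2.3642]  P^-=[0.6579 0.1563; 0.1563 0.7499]  H_jac=[0.2008 0.2112]  S=[0.4732]  K=[0.3489; 0.4010]  nu=[1.9101]  x^+=[3.1534, -1.5982]  P^+=[0.6003 0.0901; 0.0901 0.6738]
step 3: x^-=[2.9297, -1.5982]  P^-=[0.7887 0.2054; 0.2054 0.9138]  H_jac=[0.1435 0.2630]  S=[0.4950]  K=[0.3378; 0.5452]  nu=[0.6894]  x^+=[3.1626, -1.2224]  P^+=[0.7322 0.1143; 0.1143 0.7667]

H_jac[0,1] = 0.2630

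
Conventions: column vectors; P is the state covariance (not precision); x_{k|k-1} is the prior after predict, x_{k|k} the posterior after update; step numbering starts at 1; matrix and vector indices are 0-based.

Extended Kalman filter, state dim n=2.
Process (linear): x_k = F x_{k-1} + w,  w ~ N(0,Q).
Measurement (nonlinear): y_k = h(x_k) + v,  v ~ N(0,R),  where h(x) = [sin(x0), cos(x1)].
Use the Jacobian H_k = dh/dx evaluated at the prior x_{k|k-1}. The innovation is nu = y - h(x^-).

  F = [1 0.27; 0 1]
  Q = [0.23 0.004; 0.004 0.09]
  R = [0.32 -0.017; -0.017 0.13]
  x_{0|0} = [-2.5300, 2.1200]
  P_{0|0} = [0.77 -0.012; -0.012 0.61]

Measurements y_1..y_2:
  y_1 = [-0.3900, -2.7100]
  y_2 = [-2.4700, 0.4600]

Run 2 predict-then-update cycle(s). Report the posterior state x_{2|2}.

step 1: x^-=[-1.9576, 2.1200]  P^-=[1.0380 0.1567; 0.1567 0.7000]  H_jac=[-0.3772 0.0000; 0.0000 -0.8529]  S=[0.4677 0.0334; 0.0334 0.6393]  K=[-0.8253 -0.1659; -0.0599 -0.9309]  nu=[0.5361, -2.1880]  x^+=[-2.0370, 4.1246]  P^+=[0.6926 0.0088; 0.0088 0.1407]
step 2: x^-=[-0.9234, 4.1246]  P^-=[0.9377 0.0508; 0.0508 0.2307]  H_jac=[0.6031 0.0000; 0.0000 0.8322]  S=[0.6611 0.0085; 0.0085 0.2898]  K=[0.8539 0.1209; 0.0379 0.6614]  nu=[-1.6724, 1.0145]  x^+=[-2.2288, 4.7323]  P^+=[0.4496 0.0014; 0.0014 0.1026]

x_post = [-2.2288, 4.7323]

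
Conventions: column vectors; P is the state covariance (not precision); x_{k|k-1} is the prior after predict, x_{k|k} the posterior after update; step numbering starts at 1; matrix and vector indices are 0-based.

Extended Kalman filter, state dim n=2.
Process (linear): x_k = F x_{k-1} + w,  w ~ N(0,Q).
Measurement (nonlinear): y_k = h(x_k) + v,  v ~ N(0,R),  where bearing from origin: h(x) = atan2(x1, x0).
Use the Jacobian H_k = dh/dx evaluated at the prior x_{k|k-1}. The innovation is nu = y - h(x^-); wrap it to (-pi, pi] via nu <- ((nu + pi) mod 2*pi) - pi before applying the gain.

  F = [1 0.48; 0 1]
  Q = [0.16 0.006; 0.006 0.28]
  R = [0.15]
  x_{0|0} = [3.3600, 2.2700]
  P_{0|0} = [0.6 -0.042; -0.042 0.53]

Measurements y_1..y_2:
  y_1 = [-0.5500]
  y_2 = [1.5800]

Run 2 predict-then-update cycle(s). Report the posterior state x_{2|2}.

step 1: x^-=[4.4496, 2.2700]  P^-=[0.8418 0.2184; 0.2184 0.8100]  H_jac=[-0.0910 0.1783]  S=[0.1756]  K=[-0.2143; 0.7093]  nu=[-1.0217]  x^+=[4.6685, 1.5453]  P^+=[0.8337 0.2451; 0.2451 0.7216]
step 2: x^-=[5.4103, 1.5453]  P^-=[1.3953 0.5975; 0.5975 1.0016]  H_jac=[-0.0488 0.1709]  S=[0.1726]  K=[0.1970; 0.8227]  nu=[1.3018]  x^+=[5.6667, 2.6163]  P^+=[1.3886 0.5695; 0.5695 0.8848]

x_post = [5.6667, 2.6163]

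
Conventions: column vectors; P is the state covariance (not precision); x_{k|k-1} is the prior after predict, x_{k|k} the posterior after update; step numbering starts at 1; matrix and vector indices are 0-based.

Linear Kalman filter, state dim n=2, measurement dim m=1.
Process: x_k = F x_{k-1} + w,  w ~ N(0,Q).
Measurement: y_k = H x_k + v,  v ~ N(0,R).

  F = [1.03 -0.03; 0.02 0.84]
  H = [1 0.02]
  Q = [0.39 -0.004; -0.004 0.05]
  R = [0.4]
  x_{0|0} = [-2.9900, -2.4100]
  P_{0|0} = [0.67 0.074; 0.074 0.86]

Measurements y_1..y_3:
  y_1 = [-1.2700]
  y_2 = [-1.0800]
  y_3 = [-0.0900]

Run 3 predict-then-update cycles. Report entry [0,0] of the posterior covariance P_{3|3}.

step 1: x^-=[-3.0074, -2.0842]  P^-=[1.0970 0.0521; 0.0521 0.6596]  S=[1.4994]  K=[0.7323; 0.0436]  nu=[1.7791]  x^+=[-1.7045, -2.0067]  P^+=[0.2929 0.0043; 0.0043 0.6567]
step 2: x^-=[-1.6954, -1.7197]  P^-=[0.7010 -0.0108; -0.0108 0.5136]  S=[1.1008]  K=[0.6366; -0.0005]  nu=[0.6498]  x^+=[-1.2817, -1.7200]  P^+=[0.2549 -0.0105; -0.0105 0.5136]
step 3: x^-=[-1.2686, -1.4705]  P^-=[0.6615 -0.0207; -0.0207 0.4122]  S=[1.0608]  K=[0.6232; -0.0118]  nu=[1.2080]  x^+=[-0.5158, -1.4847]  P^+=[0.2495 -0.0130; -0.0130 0.4120]

P_post[0,0] = 0.2495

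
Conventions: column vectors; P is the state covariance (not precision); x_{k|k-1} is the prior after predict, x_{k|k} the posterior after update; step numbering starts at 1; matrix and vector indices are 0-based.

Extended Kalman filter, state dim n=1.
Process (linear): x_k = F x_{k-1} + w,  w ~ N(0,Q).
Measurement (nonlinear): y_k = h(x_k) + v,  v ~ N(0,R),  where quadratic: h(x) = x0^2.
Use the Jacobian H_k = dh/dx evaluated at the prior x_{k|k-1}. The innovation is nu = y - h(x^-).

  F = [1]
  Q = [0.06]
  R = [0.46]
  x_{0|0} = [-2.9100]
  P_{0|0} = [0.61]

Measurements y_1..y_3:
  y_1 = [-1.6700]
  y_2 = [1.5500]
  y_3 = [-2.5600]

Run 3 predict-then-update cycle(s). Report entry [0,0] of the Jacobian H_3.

step 1: x^-=[-2.9100]  P^-=[0.6700]  H_jac=[-5.8200]  S=[23.1545]  K=[-0.1684]  nu=[-10.1381]  x^+=[-1.2027]  P^+=[0.0133]
step 2: x^-=[-1.2027]  P^-=[0.0733]  H_jac=[-2.4053]  S=[0.8841]  K=[-0.1994]  nu=[0.1036]  x^+=[-1.2233]  P^+=[0.0381]
step 3: x^-=[-1.2233]  P^-=[0.0981]  H_jac=[-2.4467]  S=[1.0475]  K=[-0.2292]  nu=[-4.0565]  x^+=[-0.2934]  P^+=[0.0431]

H_jac[0,0] = -2.4467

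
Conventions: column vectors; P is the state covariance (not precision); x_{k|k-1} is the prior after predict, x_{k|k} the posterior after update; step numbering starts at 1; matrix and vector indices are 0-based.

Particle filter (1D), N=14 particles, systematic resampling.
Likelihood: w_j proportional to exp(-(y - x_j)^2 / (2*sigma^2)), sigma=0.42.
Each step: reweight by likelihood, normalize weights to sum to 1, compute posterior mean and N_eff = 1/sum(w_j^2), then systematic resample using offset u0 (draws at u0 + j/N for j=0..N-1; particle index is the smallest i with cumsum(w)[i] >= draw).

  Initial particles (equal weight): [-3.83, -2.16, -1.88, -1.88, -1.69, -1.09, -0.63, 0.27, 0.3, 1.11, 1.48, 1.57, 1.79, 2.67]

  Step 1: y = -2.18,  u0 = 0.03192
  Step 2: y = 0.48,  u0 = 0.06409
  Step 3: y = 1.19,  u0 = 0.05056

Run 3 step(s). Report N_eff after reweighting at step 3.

N_eff = 11.2398

step 1: w=[0.0001, 0.3232, 0.2507, 0.2507, 0.1638, 0.0112, 0.0004, 0.0000, 0.0000, 0.0000, 0.0000, 0.0000, 0.0000, 0.0000]  mean=-1.9304  Neff=3.8898  idx=[1, 1, 1, 1, 1, 2, 2, 2, 3, 3, 3, 3, 4, 4]
step 2: w=[0.0006, 0.0006, 0.0006, 0.0006, 0.0006, 0.0333, 0.0333, 0.0333, 0.0333, 0.0333, 0.0333, 0.0333, 0.3819, 0.3819]  mean=-1.7358  Neff=3.3396  idx=[6, 8, 11, 12, 12, 12, 12, 12, 13, 13, 13, 13, 13, 13]
step 3: w=[0.0036, 0.0036, 0.0036, 0.0899, 0.0899, 0.0899, 0.0899, 0.0899, 0.0899, 0.0899, 0.0899, 0.0899, 0.0899, 0.0899]  mean=-1.6921  Neff=11.2398  idx=[3, 4, 5, 5, 6, 7, 8, 9, 9, 10, 11, 12, 12, 13]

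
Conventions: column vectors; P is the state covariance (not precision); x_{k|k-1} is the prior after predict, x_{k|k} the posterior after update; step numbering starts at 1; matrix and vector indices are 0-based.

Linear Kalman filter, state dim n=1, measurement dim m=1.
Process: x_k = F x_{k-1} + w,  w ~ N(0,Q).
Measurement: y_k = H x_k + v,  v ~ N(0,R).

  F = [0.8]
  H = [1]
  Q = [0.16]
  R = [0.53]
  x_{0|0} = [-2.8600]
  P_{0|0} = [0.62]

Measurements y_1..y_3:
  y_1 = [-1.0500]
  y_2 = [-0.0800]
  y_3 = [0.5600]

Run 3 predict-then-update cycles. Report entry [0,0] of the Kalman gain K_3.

K[0,0] = 0.3545

step 1: x^-=[-2.2880]  P^-=[0.5568]  S=[1.0868]  K=[0.5123]  nu=[1.2380]  x^+=[-1.6537]  P^+=[0.2715]
step 2: x^-=[-1.3230]  P^-=[0.3338]  S=[0.8638]  K=[0.3864]  nu=[1.2430]  x^+=[-0.8427]  P^+=[0.2048]
step 3: x^-=[-0.6741]  P^-=[0.2911]  S=[0.8211]  K=[0.3545]  nu=[1.2341]  x^+=[-0.2366]  P^+=[0.1879]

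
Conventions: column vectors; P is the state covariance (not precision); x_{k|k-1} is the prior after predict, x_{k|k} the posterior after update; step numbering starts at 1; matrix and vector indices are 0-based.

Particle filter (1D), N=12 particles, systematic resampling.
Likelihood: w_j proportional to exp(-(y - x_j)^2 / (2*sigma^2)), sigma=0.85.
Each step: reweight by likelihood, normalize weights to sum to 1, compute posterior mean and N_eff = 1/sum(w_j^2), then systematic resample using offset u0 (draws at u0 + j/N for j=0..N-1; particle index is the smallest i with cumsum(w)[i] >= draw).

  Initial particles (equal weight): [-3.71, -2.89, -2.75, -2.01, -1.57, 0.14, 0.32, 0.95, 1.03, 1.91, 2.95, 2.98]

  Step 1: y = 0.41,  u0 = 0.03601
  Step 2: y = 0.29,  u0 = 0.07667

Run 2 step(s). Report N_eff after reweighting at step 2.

N_eff = 11.0632

step 1: w=[0.0000, 0.0001, 0.0003, 0.0045, 0.0172, 0.2472, 0.2585, 0.2125, 0.1992, 0.0548, 0.0030, 0.0027]  mean=0.6086  Neff=4.6277  idx=[5, 5, 5, 6, 6, 6, 7, 7, 7, 8, 8, 9]
step 2: w=[0.1015, 0.1015, 0.1015, 0.1030, 0.1030, 0.1030, 0.0762, 0.0762, 0.0762, 0.0706, 0.0706, 0.0168]  mean=0.5361  Neff=11.0632  idx=[0, 1, 2, 3, 4, 4, 5, 6, 7, 8, 9, 11]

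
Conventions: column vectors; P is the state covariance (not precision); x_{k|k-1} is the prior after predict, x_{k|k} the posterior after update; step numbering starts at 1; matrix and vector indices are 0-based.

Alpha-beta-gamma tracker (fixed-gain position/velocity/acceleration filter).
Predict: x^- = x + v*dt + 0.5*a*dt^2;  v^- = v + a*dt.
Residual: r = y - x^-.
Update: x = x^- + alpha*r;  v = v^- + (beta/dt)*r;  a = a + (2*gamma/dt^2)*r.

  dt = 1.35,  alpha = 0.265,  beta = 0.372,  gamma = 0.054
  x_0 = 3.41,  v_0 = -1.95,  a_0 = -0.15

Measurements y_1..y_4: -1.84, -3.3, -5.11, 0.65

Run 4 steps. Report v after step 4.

v_post = 0.5701

step 1: x_pred=0.6408  r=-2.4808  x^+=-0.0166  v^+=-2.8361  a^+=-0.2970
step 2: x_pred=-4.1160  r=0.8160  x^+=-3.8998  v^+=-3.0122  a^+=-0.2487
step 3: x_pred=-8.1928  r=3.0828  x^+=-7.3759  v^+=-2.4984  a^+=-0.0660
step 4: x_pred=-10.8089  r=11.4589  x^+=-7.7723  v^+=0.5701  a^+=0.6131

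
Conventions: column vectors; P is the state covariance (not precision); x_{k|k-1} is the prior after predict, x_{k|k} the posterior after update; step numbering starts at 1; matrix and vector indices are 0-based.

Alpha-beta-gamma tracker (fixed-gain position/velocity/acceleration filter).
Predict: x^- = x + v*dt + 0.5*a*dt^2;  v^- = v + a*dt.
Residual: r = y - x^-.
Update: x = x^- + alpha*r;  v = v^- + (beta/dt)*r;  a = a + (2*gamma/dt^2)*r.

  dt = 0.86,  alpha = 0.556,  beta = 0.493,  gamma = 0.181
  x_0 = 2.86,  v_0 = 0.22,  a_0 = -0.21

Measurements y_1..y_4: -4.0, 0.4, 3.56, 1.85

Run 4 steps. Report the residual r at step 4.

step 1: x_pred=2.9715  r=-6.9715  x^+=-0.9046  v^+=-3.9571  a^+=-3.6222
step 2: x_pred=-5.6472  r=6.0472  x^+=-2.2850  v^+=-3.6056  a^+=-0.6624
step 3: x_pred=-5.6307  r=9.1907  x^+=-0.5207  v^+=1.0934  a^+=3.8360
step 4: x_pred=1.8382  r=0.0118  x^+=1.8448  v^+=4.3991  a^+=3.8418

resid = 0.0118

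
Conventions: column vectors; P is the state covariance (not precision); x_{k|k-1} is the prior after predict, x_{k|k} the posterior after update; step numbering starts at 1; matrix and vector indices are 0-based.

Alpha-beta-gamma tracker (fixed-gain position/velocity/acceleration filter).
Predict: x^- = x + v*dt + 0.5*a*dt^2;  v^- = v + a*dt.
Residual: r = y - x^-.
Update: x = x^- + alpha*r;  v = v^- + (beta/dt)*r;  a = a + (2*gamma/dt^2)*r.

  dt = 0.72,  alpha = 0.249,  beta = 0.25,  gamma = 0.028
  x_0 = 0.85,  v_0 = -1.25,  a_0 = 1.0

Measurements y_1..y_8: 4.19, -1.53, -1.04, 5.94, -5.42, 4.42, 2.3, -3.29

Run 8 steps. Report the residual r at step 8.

resid = -6.6494

step 1: x_pred=0.2092  r=3.9808  x^+=1.2004  v^+=0.8522  a^+=1.4300
step 2: x_pred=2.1847  r=-3.7147  x^+=1.2597  v^+=0.5920  a^+=1.0287
step 3: x_pred=1.9526  r=-2.9926  x^+=1.2075  v^+=0.2936  a^+=0.7055
step 4: x_pred=1.6017  r=4.3383  x^+=2.6820  v^+=2.3079  a^+=1.1741
step 5: x_pred=4.6480  r=-10.0680  x^+=2.1410  v^+=-0.3426  a^+=0.0865
step 6: x_pred=1.9168  r=2.5032  x^+=2.5401  v^+=0.5889  a^+=0.3569
step 7: x_pred=3.0566  r=-0.7566  x^+=2.8682  v^+=0.5832  a^+=0.2752
step 8: x_pred=3.3594  r=-6.6494  x^+=1.7037  v^+=-1.5275  a^+=-0.4431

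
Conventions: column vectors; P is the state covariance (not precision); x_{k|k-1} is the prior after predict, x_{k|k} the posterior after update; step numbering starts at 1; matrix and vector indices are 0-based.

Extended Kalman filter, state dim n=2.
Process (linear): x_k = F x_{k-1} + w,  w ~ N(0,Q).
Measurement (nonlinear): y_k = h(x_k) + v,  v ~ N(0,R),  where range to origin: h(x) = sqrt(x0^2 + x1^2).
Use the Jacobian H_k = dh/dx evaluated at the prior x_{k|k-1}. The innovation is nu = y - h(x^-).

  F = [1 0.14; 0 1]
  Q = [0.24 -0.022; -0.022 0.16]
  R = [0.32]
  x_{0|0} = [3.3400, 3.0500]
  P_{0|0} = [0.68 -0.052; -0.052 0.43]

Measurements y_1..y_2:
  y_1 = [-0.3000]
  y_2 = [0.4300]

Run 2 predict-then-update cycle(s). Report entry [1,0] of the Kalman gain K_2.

step 1: x^-=[3.7670, 3.0500]  P^-=[0.9139 -0.0138; -0.0138 0.5900]  H_jac=[0.7772 0.6293]  S=[1.0921]  K=[0.6424; 0.3301]  nu=[-5.1469]  x^+=[0.4607, 1.3509]  P^+=[0.4632 -0.2454; -0.2454 0.4710]
step 2: x^-=[0.6498, 1.3509]  P^-=[0.6437 -0.2015; -0.2015 0.6310]  H_jac=[0.4335 0.9012]  S=[0.7960]  K=[0.1225; 0.6046]  nu=[-1.0690]  x^+=[0.5189, 0.7045]  P^+=[0.6318 -0.2604; -0.2604 0.3400]

K[1,0] = 0.6046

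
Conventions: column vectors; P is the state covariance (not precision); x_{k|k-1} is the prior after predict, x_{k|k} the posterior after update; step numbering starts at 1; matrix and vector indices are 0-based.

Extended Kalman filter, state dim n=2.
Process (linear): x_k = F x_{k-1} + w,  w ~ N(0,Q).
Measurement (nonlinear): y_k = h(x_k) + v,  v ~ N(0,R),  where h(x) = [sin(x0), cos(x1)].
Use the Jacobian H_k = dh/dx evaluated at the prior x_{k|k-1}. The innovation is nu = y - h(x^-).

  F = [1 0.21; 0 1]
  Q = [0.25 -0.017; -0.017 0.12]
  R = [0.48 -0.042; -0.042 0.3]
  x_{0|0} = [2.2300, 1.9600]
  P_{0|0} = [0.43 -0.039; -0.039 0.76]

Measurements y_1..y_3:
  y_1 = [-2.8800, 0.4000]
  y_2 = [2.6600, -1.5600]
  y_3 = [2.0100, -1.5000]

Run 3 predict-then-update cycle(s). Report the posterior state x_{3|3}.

step 1: x^-=[2.6416, 1.9600]  P^-=[0.6971 0.1036; 0.1036 0.8800]  H_jac=[-0.8776 0.0000; 0.0000 -0.9252]  S=[1.0169 0.0421; 0.0421 1.0533]  K=[-0.5988 -0.0671; -0.0575 -0.7707]  nu=[-3.3594, 0.7795]  x^+=[4.6011, 1.5524]  P^+=[0.3243 -0.0054; -0.0054 0.2473]
step 2: x^-=[4.9271, 1.5524]  P^-=[0.5830 0.0295; 0.0295 0.3673]  H_jac=[0.2131 0.0000; 0.0000 -0.9998]  S=[0.5065 -0.0483; -0.0483 0.6672]  K=[0.2427 -0.0266; -0.0403 -0.5533]  nu=[3.6370, -1.5784]  x^+=[5.8520, 2.2791]  P^+=[0.5520 0.0182; 0.0182 0.1643]
step 3: x^-=[6.3306, 2.2791]  P^-=[0.8169 0.0357; 0.0357 0.2843]  H_jac=[0.9989 0.0000; 0.0000 -0.7595]  S=[1.2951 -0.0691; -0.0691 0.4640]  K=[0.6320 0.0357; 0.0027 -0.4650]  nu=[1.9626, -0.8495]  x^+=[7.5406, 2.6794]  P^+=[0.3022 0.0209; 0.0209 0.1838]

x_post = [7.5406, 2.6794]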